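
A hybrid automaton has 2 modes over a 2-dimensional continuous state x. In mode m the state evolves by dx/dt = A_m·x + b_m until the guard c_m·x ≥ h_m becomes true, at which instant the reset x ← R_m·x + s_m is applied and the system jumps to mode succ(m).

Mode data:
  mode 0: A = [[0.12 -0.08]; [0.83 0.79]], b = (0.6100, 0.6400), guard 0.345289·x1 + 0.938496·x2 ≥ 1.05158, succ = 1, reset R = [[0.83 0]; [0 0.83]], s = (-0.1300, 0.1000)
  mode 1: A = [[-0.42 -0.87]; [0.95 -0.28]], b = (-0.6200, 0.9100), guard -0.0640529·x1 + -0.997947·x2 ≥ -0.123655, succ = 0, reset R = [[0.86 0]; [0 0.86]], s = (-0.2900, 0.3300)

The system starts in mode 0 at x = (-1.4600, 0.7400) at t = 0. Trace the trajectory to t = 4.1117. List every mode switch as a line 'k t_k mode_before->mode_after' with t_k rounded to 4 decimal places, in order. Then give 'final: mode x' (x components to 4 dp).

Mode 0: guard c·x = 1.0516 hit at Δt = 1.5835 (t = 1.5835), x⁻ = (-0.8323, 1.4267) → reset → x⁺ = (-0.8208, 1.2842), jump to mode 1
Mode 1: guard c·x = -0.1237 hit at Δt = 1.4047 (t = 2.9882), x⁻ = (-1.8391, 0.2420) → reset → x⁺ = (-1.8716, 0.5381), jump to mode 0
Mode 0: flow for 1.1235 to horizon, guard not reached → x = (-1.4320, -0.0776)

1 1.5835 0->1
2 2.9882 1->0
final: 0 -1.4320 -0.0776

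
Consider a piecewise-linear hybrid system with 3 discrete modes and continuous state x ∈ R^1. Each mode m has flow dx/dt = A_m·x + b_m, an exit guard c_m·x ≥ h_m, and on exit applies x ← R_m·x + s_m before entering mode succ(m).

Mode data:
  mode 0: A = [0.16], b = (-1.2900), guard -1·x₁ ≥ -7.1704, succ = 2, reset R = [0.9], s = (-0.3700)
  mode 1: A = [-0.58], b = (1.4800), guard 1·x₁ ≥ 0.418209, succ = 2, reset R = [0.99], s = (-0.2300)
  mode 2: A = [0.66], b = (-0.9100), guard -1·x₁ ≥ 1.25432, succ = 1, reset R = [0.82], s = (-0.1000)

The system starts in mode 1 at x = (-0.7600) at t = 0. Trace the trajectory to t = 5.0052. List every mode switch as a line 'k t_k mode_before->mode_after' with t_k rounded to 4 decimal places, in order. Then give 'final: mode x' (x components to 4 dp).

Mode 1: guard c·x = 0.4182 hit at Δt = 0.7581 (t = 0.7581), x⁻ = (0.4182) → reset → x⁺ = (0.1840), jump to mode 2
Mode 2: guard c·x = 1.2543 hit at Δt = 1.1973 (t = 1.9554), x⁻ = (-1.2543) → reset → x⁺ = (-1.1285), jump to mode 1
Mode 1: guard c·x = 0.4182 hit at Δt = 0.9400 (t = 2.8954), x⁻ = (0.4182) → reset → x⁺ = (0.1840), jump to mode 2
Mode 2: guard c·x = 1.2543 hit at Δt = 1.1973 (t = 4.0927), x⁻ = (-1.2543) → reset → x⁺ = (-1.1285), jump to mode 1
Mode 1: flow for 0.9125 to horizon, guard not reached → x = (0.3838)

1 0.7581 1->2
2 1.9554 2->1
3 2.8954 1->2
4 4.0927 2->1
final: 1 0.3838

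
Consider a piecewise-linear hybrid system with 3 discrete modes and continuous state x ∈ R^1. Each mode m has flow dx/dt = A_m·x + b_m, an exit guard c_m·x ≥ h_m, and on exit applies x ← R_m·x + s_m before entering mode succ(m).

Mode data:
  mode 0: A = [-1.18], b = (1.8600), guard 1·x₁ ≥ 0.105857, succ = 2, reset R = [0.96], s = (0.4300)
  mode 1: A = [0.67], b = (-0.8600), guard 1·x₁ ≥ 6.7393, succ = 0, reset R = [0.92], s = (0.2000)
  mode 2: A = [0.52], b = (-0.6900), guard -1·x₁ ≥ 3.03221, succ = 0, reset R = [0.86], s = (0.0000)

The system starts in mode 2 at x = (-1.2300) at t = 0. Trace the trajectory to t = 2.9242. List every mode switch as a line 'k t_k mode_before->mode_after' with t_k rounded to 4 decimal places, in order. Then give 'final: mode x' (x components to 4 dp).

1 1.0259 2->0
2 1.9121 0->2
final: 2 -0.0192

Mode 2: guard c·x = 3.0322 hit at Δt = 1.0259 (t = 1.0259), x⁻ = (-3.0322) → reset → x⁺ = (-2.6077), jump to mode 0
Mode 0: guard c·x = 0.1059 hit at Δt = 0.8862 (t = 1.9121), x⁻ = (0.1059) → reset → x⁺ = (0.5316), jump to mode 2
Mode 2: flow for 1.0121 to horizon, guard not reached → x = (-0.0192)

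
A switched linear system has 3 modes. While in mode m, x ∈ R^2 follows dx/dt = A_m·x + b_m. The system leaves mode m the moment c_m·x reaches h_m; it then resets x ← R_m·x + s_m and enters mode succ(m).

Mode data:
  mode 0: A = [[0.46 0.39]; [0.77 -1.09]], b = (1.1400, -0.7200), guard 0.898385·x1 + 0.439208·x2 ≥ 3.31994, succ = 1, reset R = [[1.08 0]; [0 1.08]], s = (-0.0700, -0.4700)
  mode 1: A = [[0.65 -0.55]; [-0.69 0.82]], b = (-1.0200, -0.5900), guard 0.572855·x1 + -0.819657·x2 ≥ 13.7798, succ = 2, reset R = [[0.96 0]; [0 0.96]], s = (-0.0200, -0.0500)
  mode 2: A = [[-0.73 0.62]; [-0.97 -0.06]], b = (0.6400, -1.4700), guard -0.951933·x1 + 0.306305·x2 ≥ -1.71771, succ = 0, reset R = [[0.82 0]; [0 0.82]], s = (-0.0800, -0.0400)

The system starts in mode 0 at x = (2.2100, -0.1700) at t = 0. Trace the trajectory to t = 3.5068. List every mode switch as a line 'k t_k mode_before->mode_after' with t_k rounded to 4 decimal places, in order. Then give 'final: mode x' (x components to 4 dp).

Mode 0: guard c·x = 3.3199 hit at Δt = 0.5042 (t = 0.5042), x⁻ = (3.4625, 0.4764) → reset → x⁺ = (3.6695, 0.0445), jump to mode 1
Mode 1: guard c·x = 13.7798 hit at Δt = 1.3139 (t = 1.8181), x⁻ = (9.8999, -9.8927) → reset → x⁺ = (9.4839, -9.5470), jump to mode 2
Mode 2: guard c·x = -1.7177 hit at Δt = 1.2893 (t = 3.1074), x⁻ = (-2.6529, -13.8526) → reset → x⁺ = (-2.2554, -11.3991), jump to mode 0
Mode 0: flow for 0.3994 to horizon, guard not reached → x = (-3.8847, -8.3925)

1 0.5042 0->1
2 1.8181 1->2
3 3.1074 2->0
final: 0 -3.8847 -8.3925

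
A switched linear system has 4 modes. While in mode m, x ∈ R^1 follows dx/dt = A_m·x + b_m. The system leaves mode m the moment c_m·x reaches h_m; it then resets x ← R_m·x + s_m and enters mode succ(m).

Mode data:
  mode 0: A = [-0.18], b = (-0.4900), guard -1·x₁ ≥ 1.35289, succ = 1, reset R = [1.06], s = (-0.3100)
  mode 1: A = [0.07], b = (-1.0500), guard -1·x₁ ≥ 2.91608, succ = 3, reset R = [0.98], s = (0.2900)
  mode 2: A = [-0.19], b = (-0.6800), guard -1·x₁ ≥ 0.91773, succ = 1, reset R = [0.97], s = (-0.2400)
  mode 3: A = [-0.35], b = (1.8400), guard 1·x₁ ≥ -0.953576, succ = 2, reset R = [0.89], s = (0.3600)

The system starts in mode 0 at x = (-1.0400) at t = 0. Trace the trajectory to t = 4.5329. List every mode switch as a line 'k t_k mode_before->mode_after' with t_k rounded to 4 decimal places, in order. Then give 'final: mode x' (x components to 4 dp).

Mode 0: guard c·x = 1.3529 hit at Δt = 1.1433 (t = 1.1433), x⁻ = (-1.3529) → reset → x⁺ = (-1.7441), jump to mode 1
Mode 1: guard c·x = 2.9161 hit at Δt = 0.9665 (t = 2.1098), x⁻ = (-2.9161) → reset → x⁺ = (-2.5678), jump to mode 3
Mode 3: guard c·x = -0.9536 hit at Δt = 0.6601 (t = 2.7699), x⁻ = (-0.9536) → reset → x⁺ = (-0.4887), jump to mode 2
Mode 2: guard c·x = 0.9177 hit at Δt = 0.7867 (t = 3.5566), x⁻ = (-0.9177) → reset → x⁺ = (-1.1302), jump to mode 1
Mode 1: flow for 0.9763 to horizon, guard not reached → x = (-2.2711)

1 1.1433 0->1
2 2.1098 1->3
3 2.7699 3->2
4 3.5566 2->1
final: 1 -2.2711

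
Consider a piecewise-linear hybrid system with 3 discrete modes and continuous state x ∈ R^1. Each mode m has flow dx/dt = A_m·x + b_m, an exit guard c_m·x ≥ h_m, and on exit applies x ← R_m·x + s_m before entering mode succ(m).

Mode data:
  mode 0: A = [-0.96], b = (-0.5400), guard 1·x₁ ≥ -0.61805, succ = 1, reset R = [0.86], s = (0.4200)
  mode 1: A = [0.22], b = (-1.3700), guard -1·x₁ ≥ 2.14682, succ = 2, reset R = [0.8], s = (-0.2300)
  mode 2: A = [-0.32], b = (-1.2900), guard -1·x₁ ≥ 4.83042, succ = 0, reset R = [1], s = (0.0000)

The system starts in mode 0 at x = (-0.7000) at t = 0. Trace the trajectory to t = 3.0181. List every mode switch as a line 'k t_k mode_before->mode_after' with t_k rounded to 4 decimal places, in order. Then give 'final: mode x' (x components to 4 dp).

Mode 0: guard c·x = -0.6180 hit at Δt = 0.9441 (t = 0.9441), x⁻ = (-0.6181) → reset → x⁺ = (-0.1115), jump to mode 1
Mode 1: guard c·x = 2.1468 hit at Δt = 1.2657 (t = 2.2098), x⁻ = (-2.1468) → reset → x⁺ = (-1.9475), jump to mode 2
Mode 2: flow for 0.8083 to horizon, guard not reached → x = (-2.4224)

1 0.9441 0->1
2 2.2098 1->2
final: 2 -2.4224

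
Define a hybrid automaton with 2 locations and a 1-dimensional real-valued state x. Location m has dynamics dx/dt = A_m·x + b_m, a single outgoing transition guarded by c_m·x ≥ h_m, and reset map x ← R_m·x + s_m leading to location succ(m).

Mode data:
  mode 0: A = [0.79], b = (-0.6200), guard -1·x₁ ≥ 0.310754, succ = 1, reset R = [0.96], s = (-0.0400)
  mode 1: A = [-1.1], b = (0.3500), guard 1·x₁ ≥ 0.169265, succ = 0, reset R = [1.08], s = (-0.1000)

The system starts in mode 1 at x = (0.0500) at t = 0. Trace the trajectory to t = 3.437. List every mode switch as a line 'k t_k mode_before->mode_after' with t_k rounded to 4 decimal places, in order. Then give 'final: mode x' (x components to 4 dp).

Mode 1: guard c·x = 0.1693 hit at Δt = 0.5348 (t = 0.5348), x⁻ = (0.1693) → reset → x⁺ = (0.0828), jump to mode 0
Mode 0: guard c·x = 0.3108 hit at Δt = 0.5634 (t = 1.0982), x⁻ = (-0.3108) → reset → x⁺ = (-0.3383), jump to mode 1
Mode 1: guard c·x = 0.1693 hit at Δt = 1.3487 (t = 2.4469), x⁻ = (0.1693) → reset → x⁺ = (0.0828), jump to mode 0
Mode 0: guard c·x = 0.3108 hit at Δt = 0.5634 (t = 3.0103), x⁻ = (-0.3108) → reset → x⁺ = (-0.3383), jump to mode 1
Mode 1: flow for 0.4267 to horizon, guard not reached → x = (-0.0924)

1 0.5348 1->0
2 1.0982 0->1
3 2.4469 1->0
4 3.0103 0->1
final: 1 -0.0924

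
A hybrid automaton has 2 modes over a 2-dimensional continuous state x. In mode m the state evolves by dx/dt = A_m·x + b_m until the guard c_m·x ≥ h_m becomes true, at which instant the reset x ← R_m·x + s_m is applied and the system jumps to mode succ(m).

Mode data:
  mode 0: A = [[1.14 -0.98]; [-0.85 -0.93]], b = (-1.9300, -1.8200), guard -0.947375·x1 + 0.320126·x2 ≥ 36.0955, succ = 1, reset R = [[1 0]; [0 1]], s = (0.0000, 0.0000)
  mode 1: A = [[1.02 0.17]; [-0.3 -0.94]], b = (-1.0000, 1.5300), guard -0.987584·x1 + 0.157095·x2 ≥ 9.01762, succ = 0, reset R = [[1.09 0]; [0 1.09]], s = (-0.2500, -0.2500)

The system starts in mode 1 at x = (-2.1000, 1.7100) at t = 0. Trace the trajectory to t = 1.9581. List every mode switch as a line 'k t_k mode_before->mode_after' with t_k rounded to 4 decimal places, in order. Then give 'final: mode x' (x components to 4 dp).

1 1.2015 1->0
final: 0 -31.1898 9.5344

Mode 1: guard c·x = 9.0176 hit at Δt = 1.2015 (t = 1.2015), x⁻ = (-8.6837, 2.8118) → reset → x⁺ = (-9.7152, 2.8149), jump to mode 0
Mode 0: flow for 0.7566 to horizon, guard not reached → x = (-31.1898, 9.5344)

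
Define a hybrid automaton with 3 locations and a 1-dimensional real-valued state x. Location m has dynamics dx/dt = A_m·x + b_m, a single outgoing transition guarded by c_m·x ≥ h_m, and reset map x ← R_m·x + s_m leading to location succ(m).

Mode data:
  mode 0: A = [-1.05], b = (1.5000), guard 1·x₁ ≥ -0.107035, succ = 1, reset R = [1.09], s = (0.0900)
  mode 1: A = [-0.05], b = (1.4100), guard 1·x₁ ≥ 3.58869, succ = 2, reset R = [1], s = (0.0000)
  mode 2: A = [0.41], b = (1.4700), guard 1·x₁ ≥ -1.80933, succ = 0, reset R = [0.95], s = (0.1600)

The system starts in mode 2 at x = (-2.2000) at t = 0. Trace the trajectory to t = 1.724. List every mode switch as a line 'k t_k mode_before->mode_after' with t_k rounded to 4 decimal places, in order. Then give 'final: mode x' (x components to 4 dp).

1 0.6059 2->0
2 1.2397 0->1
final: 1 0.6486

Mode 2: guard c·x = -1.8093 hit at Δt = 0.6059 (t = 0.6059), x⁻ = (-1.8093) → reset → x⁺ = (-1.5589), jump to mode 0
Mode 0: guard c·x = -0.1070 hit at Δt = 0.6338 (t = 1.2397), x⁻ = (-0.1070) → reset → x⁺ = (-0.0267), jump to mode 1
Mode 1: flow for 0.4843 to horizon, guard not reached → x = (0.6486)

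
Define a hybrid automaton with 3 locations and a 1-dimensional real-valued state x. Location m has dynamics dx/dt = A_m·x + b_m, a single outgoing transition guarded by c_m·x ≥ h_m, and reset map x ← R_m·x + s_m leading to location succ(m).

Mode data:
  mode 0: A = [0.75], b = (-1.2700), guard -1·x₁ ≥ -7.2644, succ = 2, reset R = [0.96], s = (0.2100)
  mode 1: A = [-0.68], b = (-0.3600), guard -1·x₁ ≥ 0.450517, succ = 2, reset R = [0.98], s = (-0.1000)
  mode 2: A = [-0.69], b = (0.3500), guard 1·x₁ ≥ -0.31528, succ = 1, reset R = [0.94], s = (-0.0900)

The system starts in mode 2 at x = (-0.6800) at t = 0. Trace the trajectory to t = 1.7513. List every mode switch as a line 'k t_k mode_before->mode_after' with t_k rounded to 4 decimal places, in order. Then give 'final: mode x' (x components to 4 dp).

1 0.5319 2->1
2 1.4070 1->2
final: 2 -0.3197

Mode 2: guard c·x = -0.3153 hit at Δt = 0.5319 (t = 0.5319), x⁻ = (-0.3153) → reset → x⁺ = (-0.3864), jump to mode 1
Mode 1: guard c·x = 0.4505 hit at Δt = 0.8751 (t = 1.4070), x⁻ = (-0.4505) → reset → x⁺ = (-0.5415), jump to mode 2
Mode 2: flow for 0.3443 to horizon, guard not reached → x = (-0.3197)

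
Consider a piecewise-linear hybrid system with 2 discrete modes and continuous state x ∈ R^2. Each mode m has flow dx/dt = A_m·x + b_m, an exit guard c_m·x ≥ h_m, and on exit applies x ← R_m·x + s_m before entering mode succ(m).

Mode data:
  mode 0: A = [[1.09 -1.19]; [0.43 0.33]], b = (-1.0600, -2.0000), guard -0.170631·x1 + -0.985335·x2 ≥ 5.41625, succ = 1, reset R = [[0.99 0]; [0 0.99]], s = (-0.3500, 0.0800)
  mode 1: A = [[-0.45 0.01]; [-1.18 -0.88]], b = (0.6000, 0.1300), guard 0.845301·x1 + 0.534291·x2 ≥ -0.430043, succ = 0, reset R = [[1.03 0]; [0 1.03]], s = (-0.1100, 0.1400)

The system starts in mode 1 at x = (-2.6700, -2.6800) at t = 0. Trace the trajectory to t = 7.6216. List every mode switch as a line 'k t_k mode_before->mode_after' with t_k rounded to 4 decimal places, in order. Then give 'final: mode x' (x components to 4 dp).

Mode 1: guard c·x = -0.4300 hit at Δt = 1.2844 (t = 1.2844), x⁻ = (-0.9161, 0.6444) → reset → x⁺ = (-1.0535, 0.8037), jump to mode 0
Mode 0: guard c·x = 5.4162 hit at Δt = 1.3974 (t = 2.6818), x⁻ = (-4.9872, -4.6332) → reset → x⁺ = (-5.2873, -4.5069), jump to mode 1
Mode 1: guard c·x = -0.4300 hit at Δt = 1.6413 (t = 4.3231), x⁻ = (-1.8248, 2.0821) → reset → x⁺ = (-1.9895, 2.2846), jump to mode 0
Mode 0: guard c·x = 5.4162 hit at Δt = 1.2008 (t = 5.5239), x⁻ = (-11.7873, -3.4557) → reset → x⁺ = (-12.0194, -3.3411), jump to mode 1
Mode 1: guard c·x = -0.4300 hit at Δt = 1.7082 (t = 7.2321), x⁻ = (-4.8018, 6.7920) → reset → x⁺ = (-5.0558, 7.1357), jump to mode 0
Mode 0: flow for 0.3895 to horizon, guard not reached → x = (-12.0700, 5.8015)

1 1.2844 1->0
2 2.6818 0->1
3 4.3231 1->0
4 5.5239 0->1
5 7.2321 1->0
final: 0 -12.0700 5.8015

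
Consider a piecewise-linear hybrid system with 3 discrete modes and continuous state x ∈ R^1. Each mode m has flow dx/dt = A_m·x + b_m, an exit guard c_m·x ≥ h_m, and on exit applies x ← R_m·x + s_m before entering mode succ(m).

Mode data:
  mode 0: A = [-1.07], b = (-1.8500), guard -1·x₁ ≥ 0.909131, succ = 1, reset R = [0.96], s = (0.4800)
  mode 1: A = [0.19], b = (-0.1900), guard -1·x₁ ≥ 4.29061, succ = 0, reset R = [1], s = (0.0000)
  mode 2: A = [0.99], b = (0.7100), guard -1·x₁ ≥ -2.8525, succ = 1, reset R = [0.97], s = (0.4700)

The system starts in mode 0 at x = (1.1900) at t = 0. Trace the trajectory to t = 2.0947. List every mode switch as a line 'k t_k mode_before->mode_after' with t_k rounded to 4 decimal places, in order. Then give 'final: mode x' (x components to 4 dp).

Mode 0: guard c·x = 0.9091 hit at Δt = 1.1868 (t = 1.1868), x⁻ = (-0.9091) → reset → x⁺ = (-0.3928), jump to mode 1
Mode 1: flow for 0.9079 to horizon, guard not reached → x = (-0.6550)

1 1.1868 0->1
final: 1 -0.6550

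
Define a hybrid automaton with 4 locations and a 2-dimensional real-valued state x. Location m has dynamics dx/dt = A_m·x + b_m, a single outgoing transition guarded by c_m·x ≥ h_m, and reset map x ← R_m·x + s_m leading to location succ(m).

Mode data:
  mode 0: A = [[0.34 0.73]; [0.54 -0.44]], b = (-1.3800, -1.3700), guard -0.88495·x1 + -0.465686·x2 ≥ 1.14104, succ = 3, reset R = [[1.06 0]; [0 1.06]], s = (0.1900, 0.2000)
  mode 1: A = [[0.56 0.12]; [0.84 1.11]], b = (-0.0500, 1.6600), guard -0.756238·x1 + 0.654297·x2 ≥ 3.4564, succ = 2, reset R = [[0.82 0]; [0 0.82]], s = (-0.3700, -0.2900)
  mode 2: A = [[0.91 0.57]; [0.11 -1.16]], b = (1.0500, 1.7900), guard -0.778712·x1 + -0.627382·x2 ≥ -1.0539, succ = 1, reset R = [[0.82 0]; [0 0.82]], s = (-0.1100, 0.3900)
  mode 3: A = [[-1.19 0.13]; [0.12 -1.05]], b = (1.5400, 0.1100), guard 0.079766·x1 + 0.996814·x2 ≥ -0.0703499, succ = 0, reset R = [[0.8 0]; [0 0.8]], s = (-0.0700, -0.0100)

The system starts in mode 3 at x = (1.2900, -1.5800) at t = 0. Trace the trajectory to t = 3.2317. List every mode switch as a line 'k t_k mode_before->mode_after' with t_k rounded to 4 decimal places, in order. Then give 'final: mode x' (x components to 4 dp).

1 1.4072 3->0
2 2.3520 0->3
final: 3 0.6029 -0.3041

Mode 3: guard c·x = -0.0703 hit at Δt = 1.4072 (t = 1.4072), x⁻ = (1.2460, -0.1703) → reset → x⁺ = (0.9268, -0.1462), jump to mode 0
Mode 0: guard c·x = 1.1410 hit at Δt = 0.9448 (t = 2.3520), x⁻ = (-0.7137, -1.0939) → reset → x⁺ = (-0.5666, -0.9595), jump to mode 3
Mode 3: flow for 0.8797 to horizon, guard not reached → x = (0.6029, -0.3041)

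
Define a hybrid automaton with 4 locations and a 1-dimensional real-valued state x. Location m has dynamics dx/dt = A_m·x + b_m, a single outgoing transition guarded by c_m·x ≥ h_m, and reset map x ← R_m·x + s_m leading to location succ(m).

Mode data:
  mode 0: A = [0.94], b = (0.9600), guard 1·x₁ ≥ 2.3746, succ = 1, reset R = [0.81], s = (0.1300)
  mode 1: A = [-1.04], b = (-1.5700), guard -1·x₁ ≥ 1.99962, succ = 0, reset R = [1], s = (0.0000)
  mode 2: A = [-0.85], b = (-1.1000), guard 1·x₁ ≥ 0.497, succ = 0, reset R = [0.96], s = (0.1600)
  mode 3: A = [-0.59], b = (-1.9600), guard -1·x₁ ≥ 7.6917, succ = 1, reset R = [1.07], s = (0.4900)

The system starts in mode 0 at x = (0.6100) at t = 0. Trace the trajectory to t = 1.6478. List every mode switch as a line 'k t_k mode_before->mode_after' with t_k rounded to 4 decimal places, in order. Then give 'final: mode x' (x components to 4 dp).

1 0.7800 0->1
final: 1 -0.0646

Mode 0: guard c·x = 2.3746 hit at Δt = 0.7800 (t = 0.7800), x⁻ = (2.3746) → reset → x⁺ = (2.0534), jump to mode 1
Mode 1: flow for 0.8678 to horizon, guard not reached → x = (-0.0646)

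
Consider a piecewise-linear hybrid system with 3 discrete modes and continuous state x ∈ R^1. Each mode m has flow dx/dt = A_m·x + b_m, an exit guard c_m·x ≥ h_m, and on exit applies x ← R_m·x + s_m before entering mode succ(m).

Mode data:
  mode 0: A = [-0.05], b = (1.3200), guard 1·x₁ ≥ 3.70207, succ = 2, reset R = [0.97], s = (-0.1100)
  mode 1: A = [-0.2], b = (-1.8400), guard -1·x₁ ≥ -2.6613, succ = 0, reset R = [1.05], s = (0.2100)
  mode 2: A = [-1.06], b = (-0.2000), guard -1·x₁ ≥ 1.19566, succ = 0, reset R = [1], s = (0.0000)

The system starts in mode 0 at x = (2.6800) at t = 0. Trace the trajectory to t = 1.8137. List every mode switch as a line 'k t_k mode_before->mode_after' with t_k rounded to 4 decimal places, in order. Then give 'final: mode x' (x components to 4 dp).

Mode 0: guard c·x = 3.7021 hit at Δt = 0.8809 (t = 0.8809), x⁻ = (3.7021) → reset → x⁺ = (3.4810), jump to mode 2
Mode 2: flow for 0.9328 to horizon, guard not reached → x = (1.1766)

1 0.8809 0->2
final: 2 1.1766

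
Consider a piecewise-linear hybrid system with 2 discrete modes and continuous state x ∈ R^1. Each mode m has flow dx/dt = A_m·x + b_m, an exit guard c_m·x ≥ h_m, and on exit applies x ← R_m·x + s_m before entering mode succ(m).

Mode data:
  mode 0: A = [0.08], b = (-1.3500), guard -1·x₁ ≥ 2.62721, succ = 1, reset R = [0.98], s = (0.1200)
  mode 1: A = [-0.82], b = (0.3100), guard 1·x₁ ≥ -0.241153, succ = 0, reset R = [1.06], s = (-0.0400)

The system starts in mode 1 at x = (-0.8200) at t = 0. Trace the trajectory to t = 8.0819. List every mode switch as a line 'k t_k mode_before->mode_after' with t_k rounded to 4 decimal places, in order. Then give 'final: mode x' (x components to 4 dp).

1 0.8049 1->0
2 2.3965 0->1
3 4.2508 1->0
4 5.8424 0->1
5 7.6968 1->0
final: 0 -0.8329

Mode 1: guard c·x = -0.2412 hit at Δt = 0.8049 (t = 0.8049), x⁻ = (-0.2412) → reset → x⁺ = (-0.2956), jump to mode 0
Mode 0: guard c·x = 2.6272 hit at Δt = 1.5916 (t = 2.3965), x⁻ = (-2.6272) → reset → x⁺ = (-2.4547), jump to mode 1
Mode 1: guard c·x = -0.2412 hit at Δt = 1.8543 (t = 4.2508), x⁻ = (-0.2412) → reset → x⁺ = (-0.2956), jump to mode 0
Mode 0: guard c·x = 2.6272 hit at Δt = 1.5916 (t = 5.8424), x⁻ = (-2.6272) → reset → x⁺ = (-2.4547), jump to mode 1
Mode 1: guard c·x = -0.2412 hit at Δt = 1.8543 (t = 7.6968), x⁻ = (-0.2412) → reset → x⁺ = (-0.2956), jump to mode 0
Mode 0: flow for 0.3851 to horizon, guard not reached → x = (-0.8329)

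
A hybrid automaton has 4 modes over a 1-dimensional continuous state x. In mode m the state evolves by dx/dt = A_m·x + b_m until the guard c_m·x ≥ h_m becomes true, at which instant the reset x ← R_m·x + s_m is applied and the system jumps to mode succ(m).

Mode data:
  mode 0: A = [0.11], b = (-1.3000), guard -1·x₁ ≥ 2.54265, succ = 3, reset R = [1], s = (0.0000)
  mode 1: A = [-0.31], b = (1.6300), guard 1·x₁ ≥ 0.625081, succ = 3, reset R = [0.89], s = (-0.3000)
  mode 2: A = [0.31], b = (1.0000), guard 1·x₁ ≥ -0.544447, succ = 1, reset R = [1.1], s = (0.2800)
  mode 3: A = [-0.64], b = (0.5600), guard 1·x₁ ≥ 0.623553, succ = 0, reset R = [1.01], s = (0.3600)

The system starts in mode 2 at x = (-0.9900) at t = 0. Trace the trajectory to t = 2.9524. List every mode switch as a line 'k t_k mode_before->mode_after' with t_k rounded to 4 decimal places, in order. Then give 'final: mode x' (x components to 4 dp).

1 0.5862 2->1
2 1.1844 1->3
3 2.5912 3->0
final: 0 0.5509

Mode 2: guard c·x = -0.5444 hit at Δt = 0.5862 (t = 0.5862), x⁻ = (-0.5444) → reset → x⁺ = (-0.3189), jump to mode 1
Mode 1: guard c·x = 0.6251 hit at Δt = 0.5982 (t = 1.1844), x⁻ = (0.6251) → reset → x⁺ = (0.2563), jump to mode 3
Mode 3: guard c·x = 0.6236 hit at Δt = 1.4068 (t = 2.5912), x⁻ = (0.6236) → reset → x⁺ = (0.9898), jump to mode 0
Mode 0: flow for 0.3612 to horizon, guard not reached → x = (0.5509)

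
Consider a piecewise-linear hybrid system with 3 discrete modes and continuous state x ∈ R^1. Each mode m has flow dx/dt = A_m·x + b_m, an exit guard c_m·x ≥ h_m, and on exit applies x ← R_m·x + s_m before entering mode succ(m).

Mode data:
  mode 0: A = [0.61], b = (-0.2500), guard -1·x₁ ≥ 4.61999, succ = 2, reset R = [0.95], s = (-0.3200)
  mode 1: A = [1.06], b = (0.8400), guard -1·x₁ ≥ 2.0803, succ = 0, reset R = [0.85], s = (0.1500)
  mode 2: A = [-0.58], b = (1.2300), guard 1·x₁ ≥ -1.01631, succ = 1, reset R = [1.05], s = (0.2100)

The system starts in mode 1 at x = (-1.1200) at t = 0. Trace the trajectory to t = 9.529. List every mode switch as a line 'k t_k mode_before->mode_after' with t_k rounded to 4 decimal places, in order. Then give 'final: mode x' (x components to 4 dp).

Mode 1: guard c·x = 2.0803 hit at Δt = 1.2916 (t = 1.2916), x⁻ = (-2.0803) → reset → x⁺ = (-1.6183), jump to mode 0
Mode 0: guard c·x = 4.6200 hit at Δt = 1.4890 (t = 2.7806), x⁻ = (-4.6200) → reset → x⁺ = (-4.7090), jump to mode 2
Mode 2: guard c·x = -1.0163 hit at Δt = 1.3414 (t = 4.1220), x⁻ = (-1.0163) → reset → x⁺ = (-0.8571), jump to mode 1
Mode 1: guard c·x = 2.0803 hit at Δt = 2.8221 (t = 6.9441), x⁻ = (-2.0803) → reset → x⁺ = (-1.6183), jump to mode 0
Mode 0: guard c·x = 4.6200 hit at Δt = 1.4890 (t = 8.4331), x⁻ = (-4.6200) → reset → x⁺ = (-4.7090), jump to mode 2
Mode 2: flow for 1.0959 to horizon, guard not reached → x = (-1.4963)

1 1.2916 1->0
2 2.7806 0->2
3 4.1220 2->1
4 6.9441 1->0
5 8.4331 0->2
final: 2 -1.4963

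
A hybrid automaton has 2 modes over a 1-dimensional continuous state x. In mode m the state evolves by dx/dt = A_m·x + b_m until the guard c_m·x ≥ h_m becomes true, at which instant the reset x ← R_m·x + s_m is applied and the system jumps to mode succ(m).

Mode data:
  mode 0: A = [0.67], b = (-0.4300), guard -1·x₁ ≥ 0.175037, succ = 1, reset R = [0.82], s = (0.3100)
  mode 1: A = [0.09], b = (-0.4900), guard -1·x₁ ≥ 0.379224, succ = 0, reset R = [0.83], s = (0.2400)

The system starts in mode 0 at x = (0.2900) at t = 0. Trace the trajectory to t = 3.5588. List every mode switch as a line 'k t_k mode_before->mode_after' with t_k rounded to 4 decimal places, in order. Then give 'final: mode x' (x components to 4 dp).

1 1.2573 0->1
2 2.3505 1->0
3 2.5460 0->1
final: 1 -0.3372

Mode 0: guard c·x = 0.1750 hit at Δt = 1.2573 (t = 1.2573), x⁻ = (-0.1750) → reset → x⁺ = (0.1665), jump to mode 1
Mode 1: guard c·x = 0.3792 hit at Δt = 1.0932 (t = 2.3505), x⁻ = (-0.3792) → reset → x⁺ = (-0.0748), jump to mode 0
Mode 0: guard c·x = 0.1750 hit at Δt = 0.1955 (t = 2.5460), x⁻ = (-0.1750) → reset → x⁺ = (0.1665), jump to mode 1
Mode 1: flow for 1.0128 to horizon, guard not reached → x = (-0.3372)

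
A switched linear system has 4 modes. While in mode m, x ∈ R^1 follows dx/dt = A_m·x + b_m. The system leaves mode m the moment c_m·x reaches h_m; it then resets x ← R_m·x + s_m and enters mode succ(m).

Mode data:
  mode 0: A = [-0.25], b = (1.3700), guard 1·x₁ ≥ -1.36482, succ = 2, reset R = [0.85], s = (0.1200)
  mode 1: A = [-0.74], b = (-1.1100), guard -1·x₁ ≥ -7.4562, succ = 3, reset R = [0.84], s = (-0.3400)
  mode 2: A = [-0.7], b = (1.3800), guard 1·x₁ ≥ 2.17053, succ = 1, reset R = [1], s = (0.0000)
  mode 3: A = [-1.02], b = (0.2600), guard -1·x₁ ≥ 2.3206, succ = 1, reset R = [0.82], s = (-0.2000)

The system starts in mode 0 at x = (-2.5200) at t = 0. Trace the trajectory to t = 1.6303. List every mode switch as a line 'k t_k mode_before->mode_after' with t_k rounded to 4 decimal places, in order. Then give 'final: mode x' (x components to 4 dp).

1 0.6238 0->2
final: 2 0.4827

Mode 0: guard c·x = -1.3648 hit at Δt = 0.6238 (t = 0.6238), x⁻ = (-1.3648) → reset → x⁺ = (-1.0401), jump to mode 2
Mode 2: flow for 1.0065 to horizon, guard not reached → x = (0.4827)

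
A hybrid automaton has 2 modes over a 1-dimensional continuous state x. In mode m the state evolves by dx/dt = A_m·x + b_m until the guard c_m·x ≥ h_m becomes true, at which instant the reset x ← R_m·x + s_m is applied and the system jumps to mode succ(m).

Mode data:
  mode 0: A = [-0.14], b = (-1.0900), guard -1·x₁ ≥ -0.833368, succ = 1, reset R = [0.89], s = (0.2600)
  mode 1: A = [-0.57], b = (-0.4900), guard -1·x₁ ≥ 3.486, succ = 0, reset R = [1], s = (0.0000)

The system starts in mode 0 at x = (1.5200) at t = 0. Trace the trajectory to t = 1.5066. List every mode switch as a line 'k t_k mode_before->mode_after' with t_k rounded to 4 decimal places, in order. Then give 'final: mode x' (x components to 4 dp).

1 0.5475 0->1
final: 1 0.2178

Mode 0: guard c·x = -0.8334 hit at Δt = 0.5475 (t = 0.5475), x⁻ = (0.8334) → reset → x⁺ = (1.0017), jump to mode 1
Mode 1: flow for 0.9591 to horizon, guard not reached → x = (0.2178)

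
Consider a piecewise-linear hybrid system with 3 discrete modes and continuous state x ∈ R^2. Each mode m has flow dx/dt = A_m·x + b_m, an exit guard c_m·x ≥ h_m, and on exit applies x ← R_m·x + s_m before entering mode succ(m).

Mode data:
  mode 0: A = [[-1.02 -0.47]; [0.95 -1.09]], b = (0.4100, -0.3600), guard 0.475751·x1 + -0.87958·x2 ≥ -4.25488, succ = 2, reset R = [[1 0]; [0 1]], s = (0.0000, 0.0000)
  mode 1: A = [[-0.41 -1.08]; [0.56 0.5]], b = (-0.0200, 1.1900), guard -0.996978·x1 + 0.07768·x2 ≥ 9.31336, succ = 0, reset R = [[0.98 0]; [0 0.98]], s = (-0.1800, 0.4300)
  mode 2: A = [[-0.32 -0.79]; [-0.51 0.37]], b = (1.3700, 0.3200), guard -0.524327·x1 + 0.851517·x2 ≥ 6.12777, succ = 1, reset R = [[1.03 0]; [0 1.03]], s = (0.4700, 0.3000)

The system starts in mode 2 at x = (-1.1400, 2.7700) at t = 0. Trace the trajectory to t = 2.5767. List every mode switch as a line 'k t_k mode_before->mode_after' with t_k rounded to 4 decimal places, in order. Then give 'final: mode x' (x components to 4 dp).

1 1.0743 2->1
2 2.2115 1->0
final: 0 -6.6698 3.3894

Mode 2: guard c·x = 6.1278 hit at Δt = 1.0743 (t = 1.0743), x⁻ = (-2.5286, 5.6393) → reset → x⁺ = (-2.1344, 6.1085), jump to mode 1
Mode 1: guard c·x = 9.3134 hit at Δt = 1.1372 (t = 2.2115), x⁻ = (-8.7032, 8.1936) → reset → x⁺ = (-8.7091, 8.4597), jump to mode 0
Mode 0: flow for 0.3652 to horizon, guard not reached → x = (-6.6698, 3.3894)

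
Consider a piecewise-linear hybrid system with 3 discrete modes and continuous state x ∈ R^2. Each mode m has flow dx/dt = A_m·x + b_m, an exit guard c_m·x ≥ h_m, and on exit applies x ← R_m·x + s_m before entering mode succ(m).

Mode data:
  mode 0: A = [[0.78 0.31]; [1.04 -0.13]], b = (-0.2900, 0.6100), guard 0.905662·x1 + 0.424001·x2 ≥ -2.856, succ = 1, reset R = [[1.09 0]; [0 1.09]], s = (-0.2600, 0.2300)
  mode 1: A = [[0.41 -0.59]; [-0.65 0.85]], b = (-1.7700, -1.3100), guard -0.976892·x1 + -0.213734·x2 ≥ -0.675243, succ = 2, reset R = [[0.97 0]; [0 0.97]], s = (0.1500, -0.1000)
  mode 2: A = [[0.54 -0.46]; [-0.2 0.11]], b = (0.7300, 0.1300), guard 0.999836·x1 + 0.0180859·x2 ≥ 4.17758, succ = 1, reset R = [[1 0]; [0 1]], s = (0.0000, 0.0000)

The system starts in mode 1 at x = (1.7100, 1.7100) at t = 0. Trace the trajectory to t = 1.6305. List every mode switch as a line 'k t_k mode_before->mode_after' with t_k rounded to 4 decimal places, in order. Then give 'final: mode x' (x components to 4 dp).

1 0.5905 1->2
final: 2 1.2383 1.2083

Mode 1: guard c·x = -0.6752 hit at Δt = 0.5905 (t = 0.5905), x⁻ = (0.4162, 1.2569) → reset → x⁺ = (0.5537, 1.1192), jump to mode 2
Mode 2: flow for 1.0400 to horizon, guard not reached → x = (1.2383, 1.2083)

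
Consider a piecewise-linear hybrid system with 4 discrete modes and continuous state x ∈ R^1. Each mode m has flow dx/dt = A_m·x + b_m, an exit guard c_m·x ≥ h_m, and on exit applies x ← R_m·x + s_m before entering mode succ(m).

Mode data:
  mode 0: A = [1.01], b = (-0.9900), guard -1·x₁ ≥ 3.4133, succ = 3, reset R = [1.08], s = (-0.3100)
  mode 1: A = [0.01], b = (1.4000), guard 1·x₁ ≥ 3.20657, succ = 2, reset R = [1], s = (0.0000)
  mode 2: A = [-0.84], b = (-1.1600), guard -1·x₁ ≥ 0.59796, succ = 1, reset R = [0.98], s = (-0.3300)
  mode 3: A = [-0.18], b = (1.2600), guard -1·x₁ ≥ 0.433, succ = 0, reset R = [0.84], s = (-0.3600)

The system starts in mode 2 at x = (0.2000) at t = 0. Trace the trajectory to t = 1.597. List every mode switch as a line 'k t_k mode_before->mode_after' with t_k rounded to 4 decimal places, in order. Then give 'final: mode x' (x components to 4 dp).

Mode 2: guard c·x = 0.5980 hit at Δt = 0.8365 (t = 0.8365), x⁻ = (-0.5980) → reset → x⁺ = (-0.9160), jump to mode 1
Mode 1: flow for 0.7605 to horizon, guard not reached → x = (0.1458)

1 0.8365 2->1
final: 1 0.1458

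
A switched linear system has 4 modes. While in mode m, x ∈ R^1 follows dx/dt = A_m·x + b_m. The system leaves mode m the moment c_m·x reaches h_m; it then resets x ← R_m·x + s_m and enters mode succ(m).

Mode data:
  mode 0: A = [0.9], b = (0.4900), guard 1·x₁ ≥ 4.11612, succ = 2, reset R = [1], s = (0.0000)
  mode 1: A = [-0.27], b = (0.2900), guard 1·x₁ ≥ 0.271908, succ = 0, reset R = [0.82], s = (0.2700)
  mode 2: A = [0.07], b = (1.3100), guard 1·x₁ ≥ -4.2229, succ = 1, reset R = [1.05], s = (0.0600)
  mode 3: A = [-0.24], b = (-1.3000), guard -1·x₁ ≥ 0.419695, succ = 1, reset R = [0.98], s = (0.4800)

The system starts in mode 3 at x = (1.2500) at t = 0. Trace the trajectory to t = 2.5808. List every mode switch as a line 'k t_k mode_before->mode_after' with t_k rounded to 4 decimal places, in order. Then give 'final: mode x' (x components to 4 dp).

1 1.2012 3->1
2 2.0375 1->0
final: 0 1.1472

Mode 3: guard c·x = 0.4197 hit at Δt = 1.2012 (t = 1.2012), x⁻ = (-0.4197) → reset → x⁺ = (0.0687), jump to mode 1
Mode 1: guard c·x = 0.2719 hit at Δt = 0.8363 (t = 2.0375), x⁻ = (0.2719) → reset → x⁺ = (0.4930), jump to mode 0
Mode 0: flow for 0.5433 to horizon, guard not reached → x = (1.1472)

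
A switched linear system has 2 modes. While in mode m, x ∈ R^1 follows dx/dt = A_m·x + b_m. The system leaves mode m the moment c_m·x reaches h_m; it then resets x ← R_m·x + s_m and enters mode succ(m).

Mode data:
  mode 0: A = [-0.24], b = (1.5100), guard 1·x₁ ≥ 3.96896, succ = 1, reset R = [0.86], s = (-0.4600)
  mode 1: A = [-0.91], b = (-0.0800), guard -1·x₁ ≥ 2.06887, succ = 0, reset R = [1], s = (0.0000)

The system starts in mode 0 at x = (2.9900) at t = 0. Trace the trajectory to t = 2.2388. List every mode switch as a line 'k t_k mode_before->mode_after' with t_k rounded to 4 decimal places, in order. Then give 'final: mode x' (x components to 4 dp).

Mode 0: guard c·x = 3.9690 hit at Δt = 1.4654 (t = 1.4654), x⁻ = (3.9690) → reset → x⁺ = (2.9533), jump to mode 1
Mode 1: flow for 0.7734 to horizon, guard not reached → x = (1.4166)

1 1.4654 0->1
final: 1 1.4166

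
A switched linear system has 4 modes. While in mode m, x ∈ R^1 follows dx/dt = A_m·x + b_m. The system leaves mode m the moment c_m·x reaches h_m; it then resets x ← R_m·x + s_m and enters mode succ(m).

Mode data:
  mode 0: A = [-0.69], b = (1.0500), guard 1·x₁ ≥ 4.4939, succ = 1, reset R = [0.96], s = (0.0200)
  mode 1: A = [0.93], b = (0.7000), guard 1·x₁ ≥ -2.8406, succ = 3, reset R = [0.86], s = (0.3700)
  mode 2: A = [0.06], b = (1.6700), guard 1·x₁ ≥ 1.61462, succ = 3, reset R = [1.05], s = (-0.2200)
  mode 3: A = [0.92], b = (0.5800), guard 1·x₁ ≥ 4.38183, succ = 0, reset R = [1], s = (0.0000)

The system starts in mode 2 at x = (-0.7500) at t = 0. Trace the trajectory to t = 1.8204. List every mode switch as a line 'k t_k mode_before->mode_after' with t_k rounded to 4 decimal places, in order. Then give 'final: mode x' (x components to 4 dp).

Mode 2: guard c·x = 1.6146 hit at Δt = 1.3951 (t = 1.3951), x⁻ = (1.6146) → reset → x⁺ = (1.4754), jump to mode 3
Mode 3: flow for 0.4253 to horizon, guard not reached → x = (2.4837)

1 1.3951 2->3
final: 3 2.4837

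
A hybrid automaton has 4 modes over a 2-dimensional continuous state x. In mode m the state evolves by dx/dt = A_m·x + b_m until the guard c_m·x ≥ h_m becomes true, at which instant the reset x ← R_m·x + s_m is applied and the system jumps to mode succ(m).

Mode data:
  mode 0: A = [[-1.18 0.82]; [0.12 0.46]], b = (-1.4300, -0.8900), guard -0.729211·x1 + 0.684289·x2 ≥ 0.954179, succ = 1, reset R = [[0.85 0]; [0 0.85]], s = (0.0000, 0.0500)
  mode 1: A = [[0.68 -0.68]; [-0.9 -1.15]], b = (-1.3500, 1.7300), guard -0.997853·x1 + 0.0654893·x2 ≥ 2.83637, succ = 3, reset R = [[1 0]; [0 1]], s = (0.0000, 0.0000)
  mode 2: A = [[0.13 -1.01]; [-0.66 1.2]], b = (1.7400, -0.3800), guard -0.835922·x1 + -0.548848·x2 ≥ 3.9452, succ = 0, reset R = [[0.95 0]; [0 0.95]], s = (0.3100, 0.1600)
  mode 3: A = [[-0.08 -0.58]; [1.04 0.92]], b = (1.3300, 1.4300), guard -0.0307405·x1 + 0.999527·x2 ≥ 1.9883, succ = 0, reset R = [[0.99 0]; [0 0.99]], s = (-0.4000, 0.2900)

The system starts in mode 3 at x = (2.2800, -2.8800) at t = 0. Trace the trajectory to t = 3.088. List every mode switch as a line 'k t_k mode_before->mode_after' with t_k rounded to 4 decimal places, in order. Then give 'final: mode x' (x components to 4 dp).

1 1.1963 3->0
2 2.2746 0->1
final: 1 -0.6648 1.8500

Mode 3: guard c·x = 1.9883 hit at Δt = 1.1963 (t = 1.1963), x⁻ = (4.2551, 2.1201) → reset → x⁺ = (3.8125, 2.3889), jump to mode 0
Mode 0: guard c·x = 0.9542 hit at Δt = 1.0783 (t = 2.2746), x⁻ = (1.6027, 3.1023) → reset → x⁺ = (1.3623, 2.6870), jump to mode 1
Mode 1: flow for 0.8134 to horizon, guard not reached → x = (-0.6648, 1.8500)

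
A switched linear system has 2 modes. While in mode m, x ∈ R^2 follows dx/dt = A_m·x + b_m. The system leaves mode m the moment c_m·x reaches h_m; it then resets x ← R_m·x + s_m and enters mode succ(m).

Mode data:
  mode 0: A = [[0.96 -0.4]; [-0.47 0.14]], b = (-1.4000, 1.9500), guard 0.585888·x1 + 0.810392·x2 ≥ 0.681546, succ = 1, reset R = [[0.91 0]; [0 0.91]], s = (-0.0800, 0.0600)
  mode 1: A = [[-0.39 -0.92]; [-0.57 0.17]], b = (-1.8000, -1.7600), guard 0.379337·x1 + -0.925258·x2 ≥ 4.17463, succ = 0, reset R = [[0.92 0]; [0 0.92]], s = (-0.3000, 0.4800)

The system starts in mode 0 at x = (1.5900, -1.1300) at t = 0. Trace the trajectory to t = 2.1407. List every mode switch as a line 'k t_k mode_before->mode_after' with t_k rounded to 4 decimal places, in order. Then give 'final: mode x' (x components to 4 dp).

1 0.5633 0->1
2 1.8154 1->0
final: 0 1.2140 -2.8272

Mode 0: guard c·x = 0.6815 hit at Δt = 0.5633 (t = 0.5633), x⁻ = (1.9440, -0.5645) → reset → x⁺ = (1.6891, -0.4537), jump to mode 1
Mode 1: guard c·x = 4.1746 hit at Δt = 1.2521 (t = 1.8154), x⁻ = (1.3523, -3.9574) → reset → x⁺ = (0.9442, -3.1608), jump to mode 0
Mode 0: flow for 0.3253 to horizon, guard not reached → x = (1.2140, -2.8272)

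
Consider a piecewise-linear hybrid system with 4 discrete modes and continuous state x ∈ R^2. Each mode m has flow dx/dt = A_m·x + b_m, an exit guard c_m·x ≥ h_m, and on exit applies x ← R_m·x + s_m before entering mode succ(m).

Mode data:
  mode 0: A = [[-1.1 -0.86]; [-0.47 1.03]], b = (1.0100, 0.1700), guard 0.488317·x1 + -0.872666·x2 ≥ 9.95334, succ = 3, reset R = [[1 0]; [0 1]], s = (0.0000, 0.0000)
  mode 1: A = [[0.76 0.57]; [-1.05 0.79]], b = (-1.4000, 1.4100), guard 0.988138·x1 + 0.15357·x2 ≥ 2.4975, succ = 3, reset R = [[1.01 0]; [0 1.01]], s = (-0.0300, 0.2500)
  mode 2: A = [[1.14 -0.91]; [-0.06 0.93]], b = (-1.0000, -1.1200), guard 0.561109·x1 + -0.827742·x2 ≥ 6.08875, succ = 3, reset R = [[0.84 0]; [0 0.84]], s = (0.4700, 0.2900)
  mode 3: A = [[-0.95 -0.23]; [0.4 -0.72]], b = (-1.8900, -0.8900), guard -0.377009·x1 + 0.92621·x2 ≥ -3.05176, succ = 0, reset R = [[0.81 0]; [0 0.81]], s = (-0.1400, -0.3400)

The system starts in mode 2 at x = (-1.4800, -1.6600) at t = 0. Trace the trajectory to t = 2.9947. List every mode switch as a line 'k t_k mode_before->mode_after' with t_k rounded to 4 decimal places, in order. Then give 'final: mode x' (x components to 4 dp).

Mode 2: guard c·x = 6.0888 hit at Δt = 1.2316 (t = 1.2316), x⁻ = (-0.3267, -7.5773) → reset → x⁺ = (0.1955, -6.0750), jump to mode 3
Mode 3: guard c·x = -3.0518 hit at Δt = 1.0908 (t = 2.3224), x⁻ = (-0.5288, -3.5101) → reset → x⁺ = (-0.5683, -3.1832), jump to mode 0
Mode 0: flow for 0.6723 to horizon, guard not reached → x = (2.1622, -6.4938)

1 1.2316 2->3
2 2.3224 3->0
final: 0 2.1622 -6.4938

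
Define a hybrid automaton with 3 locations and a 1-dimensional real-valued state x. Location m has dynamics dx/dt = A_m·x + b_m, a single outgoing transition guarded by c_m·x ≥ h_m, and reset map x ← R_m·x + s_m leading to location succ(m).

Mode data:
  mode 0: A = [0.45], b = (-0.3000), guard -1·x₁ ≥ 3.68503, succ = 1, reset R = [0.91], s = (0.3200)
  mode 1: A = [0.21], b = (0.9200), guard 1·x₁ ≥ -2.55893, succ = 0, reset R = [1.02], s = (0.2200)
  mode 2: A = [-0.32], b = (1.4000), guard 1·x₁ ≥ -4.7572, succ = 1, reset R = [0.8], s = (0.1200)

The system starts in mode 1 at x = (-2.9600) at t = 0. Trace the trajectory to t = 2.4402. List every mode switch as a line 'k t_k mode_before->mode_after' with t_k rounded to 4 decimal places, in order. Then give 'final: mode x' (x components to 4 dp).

1 1.1839 1->0
2 1.9688 0->1
final: 1 -2.8932

Mode 1: guard c·x = -2.5589 hit at Δt = 1.1839 (t = 1.1839), x⁻ = (-2.5589) → reset → x⁺ = (-2.3901), jump to mode 0
Mode 0: guard c·x = 3.6850 hit at Δt = 0.7849 (t = 1.9688), x⁻ = (-3.6850) → reset → x⁺ = (-3.0334), jump to mode 1
Mode 1: flow for 0.4714 to horizon, guard not reached → x = (-2.8932)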